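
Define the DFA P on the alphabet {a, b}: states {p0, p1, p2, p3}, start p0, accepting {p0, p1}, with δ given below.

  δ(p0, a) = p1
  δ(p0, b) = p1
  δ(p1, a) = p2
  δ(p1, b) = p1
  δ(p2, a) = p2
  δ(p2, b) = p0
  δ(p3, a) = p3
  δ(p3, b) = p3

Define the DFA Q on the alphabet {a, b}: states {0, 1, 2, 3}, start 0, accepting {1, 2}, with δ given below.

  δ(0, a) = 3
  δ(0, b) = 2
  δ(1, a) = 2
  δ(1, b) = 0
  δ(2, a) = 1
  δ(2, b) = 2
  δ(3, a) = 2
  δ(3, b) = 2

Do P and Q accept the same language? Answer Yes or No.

No

The empty string ε is accepted by P but rejected by Q.
So L(P) ≠ L(Q).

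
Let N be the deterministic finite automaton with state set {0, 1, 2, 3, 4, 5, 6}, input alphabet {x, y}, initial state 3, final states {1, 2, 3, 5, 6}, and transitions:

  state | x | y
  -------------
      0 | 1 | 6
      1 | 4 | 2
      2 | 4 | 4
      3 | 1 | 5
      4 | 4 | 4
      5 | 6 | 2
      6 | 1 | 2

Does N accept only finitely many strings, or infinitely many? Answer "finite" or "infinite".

finite

The useful states (reachable from 3 and able to reach an accepting state) are {1, 2, 3, 5, 6}.
Restricted to these states the transition graph has no cycle, so every accepting path has bounded length and L is finite.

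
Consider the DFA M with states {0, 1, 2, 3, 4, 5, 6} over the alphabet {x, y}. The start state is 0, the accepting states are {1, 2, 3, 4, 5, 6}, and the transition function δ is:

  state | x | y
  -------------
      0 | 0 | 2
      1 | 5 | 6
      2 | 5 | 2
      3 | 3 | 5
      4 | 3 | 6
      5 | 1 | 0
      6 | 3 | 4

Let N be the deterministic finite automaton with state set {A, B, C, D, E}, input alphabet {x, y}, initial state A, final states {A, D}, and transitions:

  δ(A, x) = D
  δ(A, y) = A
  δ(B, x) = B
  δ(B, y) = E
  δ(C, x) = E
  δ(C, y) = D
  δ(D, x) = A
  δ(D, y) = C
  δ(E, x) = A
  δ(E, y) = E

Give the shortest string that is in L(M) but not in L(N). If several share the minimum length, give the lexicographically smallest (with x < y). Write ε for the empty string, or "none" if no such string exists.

xy

The string xy is accepted by M but not by N.
No shorter string lies in the difference, and xy is the lexicographically first length-2 string in L(M) \ L(N).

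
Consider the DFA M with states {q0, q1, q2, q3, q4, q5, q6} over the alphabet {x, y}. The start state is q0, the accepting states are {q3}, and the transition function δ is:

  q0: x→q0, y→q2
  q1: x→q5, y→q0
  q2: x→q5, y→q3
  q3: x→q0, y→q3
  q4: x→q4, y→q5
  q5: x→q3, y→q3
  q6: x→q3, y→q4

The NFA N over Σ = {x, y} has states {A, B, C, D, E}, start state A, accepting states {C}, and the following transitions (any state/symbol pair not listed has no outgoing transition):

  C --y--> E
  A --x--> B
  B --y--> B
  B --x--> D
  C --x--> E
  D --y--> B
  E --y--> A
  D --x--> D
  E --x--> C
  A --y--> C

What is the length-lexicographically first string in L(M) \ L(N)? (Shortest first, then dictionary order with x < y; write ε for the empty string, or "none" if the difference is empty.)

yy

The string yy is accepted by M but not by N.
No shorter string lies in the difference, and yy is the lexicographically first length-2 string in L(M) \ L(N).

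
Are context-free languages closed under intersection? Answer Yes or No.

{aⁿbⁿcᵐ : m,n≥0} and {aᵐbⁿcⁿ : m,n≥0} are both context-free, but their intersection {aⁿbⁿcⁿ : n≥0} is not (pumping lemma).

No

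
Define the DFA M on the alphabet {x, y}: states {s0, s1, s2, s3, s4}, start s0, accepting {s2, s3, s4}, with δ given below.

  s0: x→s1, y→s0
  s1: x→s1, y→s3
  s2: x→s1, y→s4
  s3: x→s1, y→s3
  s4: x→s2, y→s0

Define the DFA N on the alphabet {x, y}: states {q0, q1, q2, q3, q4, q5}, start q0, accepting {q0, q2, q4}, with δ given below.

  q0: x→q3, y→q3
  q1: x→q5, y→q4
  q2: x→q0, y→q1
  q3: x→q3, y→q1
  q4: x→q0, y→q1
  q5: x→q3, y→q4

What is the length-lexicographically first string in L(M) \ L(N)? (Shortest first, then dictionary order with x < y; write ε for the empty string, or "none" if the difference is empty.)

The string xy is accepted by M but not by N.
No shorter string lies in the difference, and xy is the lexicographically first length-2 string in L(M) \ L(N).

xy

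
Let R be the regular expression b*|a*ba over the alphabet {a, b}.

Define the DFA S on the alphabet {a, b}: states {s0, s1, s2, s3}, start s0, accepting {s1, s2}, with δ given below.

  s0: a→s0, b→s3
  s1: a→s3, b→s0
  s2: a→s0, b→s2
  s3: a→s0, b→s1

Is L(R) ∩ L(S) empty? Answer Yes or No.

No

The string bb is accepted by both R and S.
Hence L(R) ∩ L(S) ≠ ∅.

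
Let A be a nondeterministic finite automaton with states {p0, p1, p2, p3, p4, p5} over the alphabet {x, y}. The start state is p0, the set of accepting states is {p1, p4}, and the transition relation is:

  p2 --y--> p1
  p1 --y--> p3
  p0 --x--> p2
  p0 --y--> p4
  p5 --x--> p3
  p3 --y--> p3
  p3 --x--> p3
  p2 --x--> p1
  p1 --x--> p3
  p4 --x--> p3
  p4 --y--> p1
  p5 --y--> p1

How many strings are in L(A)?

The useful subgraph on states {p0, p1, p2, p4} is acyclic, so L(A) is finite; the longest accepting path visits 3 useful states, giving maximum string length 2.
Counting accepting paths from p0 by length: 1 of length 1, 3 of length 2. Total 4.

4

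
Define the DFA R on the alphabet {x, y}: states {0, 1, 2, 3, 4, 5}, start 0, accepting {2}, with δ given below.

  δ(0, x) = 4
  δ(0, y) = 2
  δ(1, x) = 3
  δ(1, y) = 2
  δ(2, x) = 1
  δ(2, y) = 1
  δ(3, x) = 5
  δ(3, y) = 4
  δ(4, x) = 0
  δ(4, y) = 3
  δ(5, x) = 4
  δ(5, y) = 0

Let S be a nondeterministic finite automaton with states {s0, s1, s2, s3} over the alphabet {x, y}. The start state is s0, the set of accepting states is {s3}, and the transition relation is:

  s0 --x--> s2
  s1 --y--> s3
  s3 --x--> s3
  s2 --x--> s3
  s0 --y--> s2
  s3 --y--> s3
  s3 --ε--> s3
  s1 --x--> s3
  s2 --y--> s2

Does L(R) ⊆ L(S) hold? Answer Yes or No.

No

The string y is in L(R) but not in L(S).
So L(R) ⊄ L(S).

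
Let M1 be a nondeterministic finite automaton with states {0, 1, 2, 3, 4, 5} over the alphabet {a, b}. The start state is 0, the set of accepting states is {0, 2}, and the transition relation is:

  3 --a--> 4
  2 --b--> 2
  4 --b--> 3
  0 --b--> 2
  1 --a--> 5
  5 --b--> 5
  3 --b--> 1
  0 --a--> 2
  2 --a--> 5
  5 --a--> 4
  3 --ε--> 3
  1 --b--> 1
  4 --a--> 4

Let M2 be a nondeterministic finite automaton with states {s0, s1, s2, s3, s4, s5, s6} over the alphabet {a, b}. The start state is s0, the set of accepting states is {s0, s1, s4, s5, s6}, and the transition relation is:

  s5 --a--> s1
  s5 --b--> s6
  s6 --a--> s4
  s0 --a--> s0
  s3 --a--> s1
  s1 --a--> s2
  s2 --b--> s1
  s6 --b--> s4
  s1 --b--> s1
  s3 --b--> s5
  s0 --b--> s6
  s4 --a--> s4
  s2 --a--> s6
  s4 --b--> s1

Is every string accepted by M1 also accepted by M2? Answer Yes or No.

Yes

Exploring the product automaton M1 × M2 from the start pair (0, s0), following both machines on each input symbol, reaches 19 state pairs: (0, s0), (2, s0), (2, s6), (5, s0), (5, s4), (2, s4), (4, s0), (5, s6), (4, s4), (5, s1), (2, s1), (3, s6), (3, s1), (4, s2), (5, s2), (1, s4), (1, s1), (4, s6), (3, s4).
M1 accepts in {0, 2} and M2 accepts in {s0, s1, s4, s5, s6}. The reachable pairs whose M1-component is accepting are (0, s0), (2, s0), (2, s6), (2, s4), (2, s1); in each of them the M2-component is accepting too, so the product for L(M1) \ L(M2) (M1-component accepting, M2-component rejecting) has no reachable accepting pair and the difference is empty.
Hence every string in L(M1) is also in L(M2).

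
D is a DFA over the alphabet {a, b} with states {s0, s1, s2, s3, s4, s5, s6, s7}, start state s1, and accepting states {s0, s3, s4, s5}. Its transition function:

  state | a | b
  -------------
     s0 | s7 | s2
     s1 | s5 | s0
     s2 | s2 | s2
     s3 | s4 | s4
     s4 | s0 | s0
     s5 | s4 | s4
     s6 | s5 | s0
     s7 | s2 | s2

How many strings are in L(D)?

8

The useful subgraph on states {s0, s1, s4, s5} is acyclic, so L(D) is finite; the longest accepting path visits 4 useful states, giving maximum string length 3.
Counting accepting paths from s1 by length: 2 of length 1, 2 of length 2, 4 of length 3. Total 8.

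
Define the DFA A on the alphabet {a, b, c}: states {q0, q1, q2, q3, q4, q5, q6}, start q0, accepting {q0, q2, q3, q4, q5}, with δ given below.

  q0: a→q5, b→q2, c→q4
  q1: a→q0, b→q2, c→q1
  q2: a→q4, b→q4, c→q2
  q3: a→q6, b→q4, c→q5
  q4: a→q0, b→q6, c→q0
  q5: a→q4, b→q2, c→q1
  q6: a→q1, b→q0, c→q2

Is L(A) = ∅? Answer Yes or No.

The empty string ε is accepted: the run q0 ends in the accepting state q0.
Since at least one string is accepted, L(A) is not empty.

No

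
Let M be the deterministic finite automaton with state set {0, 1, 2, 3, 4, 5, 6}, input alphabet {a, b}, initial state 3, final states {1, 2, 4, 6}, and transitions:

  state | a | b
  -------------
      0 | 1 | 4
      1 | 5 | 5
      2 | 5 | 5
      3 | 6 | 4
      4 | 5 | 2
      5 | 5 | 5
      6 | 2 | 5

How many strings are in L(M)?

The useful subgraph on states {2, 3, 4, 6} is acyclic, so L(M) is finite; the longest accepting path visits 3 useful states, giving maximum string length 2.
Counting accepting paths from 3 by length: 2 of length 1, 2 of length 2. Total 4.

4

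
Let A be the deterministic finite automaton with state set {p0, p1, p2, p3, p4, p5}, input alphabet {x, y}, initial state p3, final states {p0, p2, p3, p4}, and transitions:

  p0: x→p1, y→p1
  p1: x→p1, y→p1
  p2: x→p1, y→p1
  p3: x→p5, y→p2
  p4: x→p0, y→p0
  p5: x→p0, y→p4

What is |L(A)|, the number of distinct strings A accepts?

The useful subgraph on states {p0, p2, p3, p4, p5} is acyclic, so L(A) is finite; the longest accepting path visits 4 useful states, giving maximum string length 3.
Counting accepting paths from p3 by length: 1 of length 0, 1 of length 1, 2 of length 2, 2 of length 3. Total 6.

6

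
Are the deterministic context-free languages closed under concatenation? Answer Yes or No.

No

Take L₁ = {ε, c} (finite, hence regular and DCFL) and L₂ = {c aⁿbⁿ : n≥0} ∪ {cc aⁿb²ⁿ : n≥0} (a DCFL: the number of leading c's tells the DPDA whether to pop one stack symbol per b or per two b's). Then L₁L₂ ∩ cca⁺b* = {cc aⁿbⁿ : n≥1} ∪ {cc aⁿb²ⁿ : n≥1}. If L₁L₂ were a DCFL, so would be this intersection with a regular set, and a DPDA for it started from its configuration after reading cc would accept {aⁿbⁿ : n≥1} ∪ {aⁿb²ⁿ : n≥1}, which no deterministic PDA accepts (a DPDA for it would have a single run on aⁿb²ⁿ, accepting after the prefix aⁿbⁿ and accepting again after n more b's; an ordinary PDA that simulates it on a's and b's and, at any moment when it is accepting, may switch to reading only a fresh letter d while feeding each d to the simulation as a b, would accept aⁱbʲdᵏ (k≥1) exactly when both aⁱbʲ and aⁱbʲ⁺ᵏ are in the language, i.e. its language intersected with the regular set a*b*d⁺ would be exactly {aⁿbⁿdⁿ : n≥1} — impossible, since context-free languages are closed under intersection with regular sets and {aⁿbⁿdⁿ} is not context-free). Hence L₁L₂ is not a DCFL.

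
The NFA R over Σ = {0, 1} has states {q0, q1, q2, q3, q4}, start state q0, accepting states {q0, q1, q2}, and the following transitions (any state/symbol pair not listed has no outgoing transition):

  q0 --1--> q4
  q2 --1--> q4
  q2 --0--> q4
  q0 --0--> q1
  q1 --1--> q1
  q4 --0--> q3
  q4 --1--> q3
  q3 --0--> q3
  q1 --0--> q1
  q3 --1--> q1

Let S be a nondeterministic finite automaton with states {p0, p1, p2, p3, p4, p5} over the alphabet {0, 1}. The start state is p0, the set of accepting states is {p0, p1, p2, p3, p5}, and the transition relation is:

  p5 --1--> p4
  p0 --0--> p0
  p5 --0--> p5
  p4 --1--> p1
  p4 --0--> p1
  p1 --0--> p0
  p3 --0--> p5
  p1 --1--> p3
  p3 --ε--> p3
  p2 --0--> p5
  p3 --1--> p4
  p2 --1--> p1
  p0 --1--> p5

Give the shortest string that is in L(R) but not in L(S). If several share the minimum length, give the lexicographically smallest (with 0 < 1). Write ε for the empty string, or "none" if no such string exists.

The string 011 is accepted by R but not by S.
No shorter string lies in the difference, and 011 is the lexicographically first length-3 string in L(R) \ L(S).

011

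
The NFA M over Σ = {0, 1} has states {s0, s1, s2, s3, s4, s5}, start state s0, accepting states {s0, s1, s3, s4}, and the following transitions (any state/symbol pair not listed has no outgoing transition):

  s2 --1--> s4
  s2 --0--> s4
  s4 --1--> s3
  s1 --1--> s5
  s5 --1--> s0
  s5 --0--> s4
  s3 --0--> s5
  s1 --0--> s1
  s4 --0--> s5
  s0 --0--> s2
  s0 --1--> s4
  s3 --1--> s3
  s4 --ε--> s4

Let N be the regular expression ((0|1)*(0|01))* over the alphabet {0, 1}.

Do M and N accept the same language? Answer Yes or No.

No

The string 1 is accepted by M but rejected by N.
So L(M) ≠ L(N).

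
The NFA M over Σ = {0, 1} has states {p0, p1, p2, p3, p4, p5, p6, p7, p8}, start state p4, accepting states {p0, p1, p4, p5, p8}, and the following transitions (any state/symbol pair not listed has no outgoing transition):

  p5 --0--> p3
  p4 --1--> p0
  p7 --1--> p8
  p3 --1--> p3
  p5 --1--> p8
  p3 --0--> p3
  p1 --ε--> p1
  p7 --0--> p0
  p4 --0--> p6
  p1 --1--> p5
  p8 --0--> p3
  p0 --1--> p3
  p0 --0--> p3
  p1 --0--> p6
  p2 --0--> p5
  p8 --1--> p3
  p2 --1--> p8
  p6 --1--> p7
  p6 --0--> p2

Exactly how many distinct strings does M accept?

The useful subgraph on states {p0, p2, p4, p5, p6, p7, p8} is acyclic, so L(M) is finite; the longest accepting path visits 5 useful states, giving maximum string length 4.
Counting accepting paths from p4 by length: 1 of length 0, 1 of length 1, 4 of length 3, 1 of length 4. Total 7.

7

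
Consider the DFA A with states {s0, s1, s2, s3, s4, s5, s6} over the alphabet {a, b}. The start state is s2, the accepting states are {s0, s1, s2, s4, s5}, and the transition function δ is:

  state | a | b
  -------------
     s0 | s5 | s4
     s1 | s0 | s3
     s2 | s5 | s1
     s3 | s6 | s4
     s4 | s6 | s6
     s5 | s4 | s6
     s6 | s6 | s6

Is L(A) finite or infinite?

The useful states (reachable from s2 and able to reach an accepting state) are {s0, s1, s2, s3, s4, s5}.
Restricted to these states the transition graph has no cycle, so every accepting path has bounded length and L is finite.

finite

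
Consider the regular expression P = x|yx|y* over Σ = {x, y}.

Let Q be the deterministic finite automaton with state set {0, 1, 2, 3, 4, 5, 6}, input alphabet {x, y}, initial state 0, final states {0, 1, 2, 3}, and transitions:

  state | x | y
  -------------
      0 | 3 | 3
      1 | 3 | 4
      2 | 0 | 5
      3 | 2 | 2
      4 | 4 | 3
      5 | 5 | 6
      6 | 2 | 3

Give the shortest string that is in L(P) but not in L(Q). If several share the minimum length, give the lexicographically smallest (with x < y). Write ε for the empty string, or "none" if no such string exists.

yyy

The string yyy is accepted by P but not by Q.
No shorter string lies in the difference, and yyy is the lexicographically first length-3 string in L(P) \ L(Q).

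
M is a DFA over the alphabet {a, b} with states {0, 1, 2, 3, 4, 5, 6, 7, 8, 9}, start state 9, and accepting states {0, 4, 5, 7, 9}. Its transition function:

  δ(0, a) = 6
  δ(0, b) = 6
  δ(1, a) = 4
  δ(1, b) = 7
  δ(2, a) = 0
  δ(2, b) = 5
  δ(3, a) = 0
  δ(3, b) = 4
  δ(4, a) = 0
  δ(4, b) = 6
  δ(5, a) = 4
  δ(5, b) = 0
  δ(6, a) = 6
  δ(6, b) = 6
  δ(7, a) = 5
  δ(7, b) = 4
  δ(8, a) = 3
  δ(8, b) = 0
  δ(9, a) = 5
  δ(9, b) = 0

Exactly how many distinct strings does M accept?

6

The useful subgraph on states {0, 4, 5, 9} is acyclic, so L(M) is finite; the longest accepting path visits 4 useful states, giving maximum string length 3.
Counting accepting paths from 9 by length: 1 of length 0, 2 of length 1, 2 of length 2, 1 of length 3. Total 6.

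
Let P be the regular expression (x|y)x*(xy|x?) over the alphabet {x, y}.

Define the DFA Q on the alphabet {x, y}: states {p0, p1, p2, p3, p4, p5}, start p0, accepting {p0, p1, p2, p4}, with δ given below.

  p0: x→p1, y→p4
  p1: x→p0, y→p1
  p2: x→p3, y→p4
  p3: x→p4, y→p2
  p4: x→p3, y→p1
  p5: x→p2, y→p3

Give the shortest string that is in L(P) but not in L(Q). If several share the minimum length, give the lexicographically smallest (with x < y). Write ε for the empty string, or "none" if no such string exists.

yx

The string yx is accepted by P but not by Q.
No shorter string lies in the difference, and yx is the lexicographically first length-2 string in L(P) \ L(Q).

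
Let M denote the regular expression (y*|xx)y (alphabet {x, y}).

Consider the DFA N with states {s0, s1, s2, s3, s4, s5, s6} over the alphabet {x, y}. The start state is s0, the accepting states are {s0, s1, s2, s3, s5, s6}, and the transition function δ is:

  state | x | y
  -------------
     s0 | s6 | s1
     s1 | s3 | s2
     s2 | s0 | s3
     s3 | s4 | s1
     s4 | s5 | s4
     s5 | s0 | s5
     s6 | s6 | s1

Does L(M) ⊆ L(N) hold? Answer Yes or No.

Converting the expression M to a DFA (subset construction, then merging equivalent states) gives the minimal DFA with states {m0, m1, m2, m3, m4, m5}, start state m0, accepting states {m2, m5} and transitions m0: x→m1, y→m2; m1: x→m3, y→m4; m2: x→m4, y→m2; m3: x→m4, y→m5; m4: x→m4, y→m4; m5: x→m4, y→m4.
Exploring the product automaton M × N from the start pair (m0, s0), following both machines on each input symbol, reaches 14 state pairs: (m0, s0), (m1, s6), (m2, s1), (m3, s6), (m4, s1), (m4, s3), (m2, s2), (m4, s6), (m5, s1), (m4, s2), (m4, s4), (m4, s0), (m2, s3), (m4, s5).
M accepts in {m2, m5} and N accepts in {s0, s1, s2, s3, s5, s6}. The reachable pairs whose M-component is accepting are (m2, s1), (m2, s2), (m5, s1), (m2, s3); in each of them the N-component is accepting too, so the product for L(M) \ L(N) (M-component accepting, N-component rejecting) has no reachable accepting pair and the difference is empty.
Hence every string in L(M) is also in L(N).

Yes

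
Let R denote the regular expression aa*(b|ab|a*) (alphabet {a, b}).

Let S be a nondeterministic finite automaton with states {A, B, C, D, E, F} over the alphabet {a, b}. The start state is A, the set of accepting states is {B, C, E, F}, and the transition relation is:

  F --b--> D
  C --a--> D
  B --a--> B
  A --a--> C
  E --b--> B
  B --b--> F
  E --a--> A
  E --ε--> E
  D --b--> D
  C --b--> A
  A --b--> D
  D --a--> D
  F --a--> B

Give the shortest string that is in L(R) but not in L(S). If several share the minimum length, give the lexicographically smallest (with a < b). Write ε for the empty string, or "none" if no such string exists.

The string aa is accepted by R but not by S.
No shorter string lies in the difference, and aa is the lexicographically first length-2 string in L(R) \ L(S).

aa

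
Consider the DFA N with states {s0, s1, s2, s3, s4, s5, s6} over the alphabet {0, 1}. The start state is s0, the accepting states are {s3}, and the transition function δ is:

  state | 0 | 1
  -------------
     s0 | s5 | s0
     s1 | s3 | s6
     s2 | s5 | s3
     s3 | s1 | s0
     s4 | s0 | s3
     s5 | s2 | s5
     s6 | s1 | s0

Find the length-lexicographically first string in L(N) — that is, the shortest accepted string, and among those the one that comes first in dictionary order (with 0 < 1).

A breadth-first search from s0 reaches an accepting state first via the path s0 → s5 → s2 → s3 on input 001.
No string of length < 3 is accepted (BFS exhausts all shorter strings without reaching an accepting state), and 001 is the lexicographically least accepting string of length 3.

001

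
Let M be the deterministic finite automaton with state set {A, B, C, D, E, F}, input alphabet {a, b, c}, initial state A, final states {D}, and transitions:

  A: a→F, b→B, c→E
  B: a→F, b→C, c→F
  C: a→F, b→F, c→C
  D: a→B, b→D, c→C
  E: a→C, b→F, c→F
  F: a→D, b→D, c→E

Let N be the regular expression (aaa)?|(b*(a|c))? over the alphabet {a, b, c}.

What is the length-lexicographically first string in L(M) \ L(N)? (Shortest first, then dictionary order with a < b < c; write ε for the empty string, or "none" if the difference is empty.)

aa

The string aa is accepted by M but not by N.
No shorter string lies in the difference, and aa is the lexicographically first length-2 string in L(M) \ L(N).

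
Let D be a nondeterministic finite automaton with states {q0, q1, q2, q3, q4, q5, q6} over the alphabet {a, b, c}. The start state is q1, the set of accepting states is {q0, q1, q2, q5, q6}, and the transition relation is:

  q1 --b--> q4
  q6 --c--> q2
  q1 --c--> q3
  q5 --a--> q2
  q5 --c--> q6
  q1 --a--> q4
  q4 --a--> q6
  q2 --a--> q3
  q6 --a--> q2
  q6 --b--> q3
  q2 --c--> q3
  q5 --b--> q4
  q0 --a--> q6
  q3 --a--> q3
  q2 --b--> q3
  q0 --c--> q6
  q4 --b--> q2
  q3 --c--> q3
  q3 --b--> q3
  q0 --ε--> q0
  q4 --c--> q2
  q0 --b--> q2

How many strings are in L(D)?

11

The useful subgraph on states {q1, q2, q4, q6} is acyclic, so L(D) is finite; the longest accepting path visits 4 useful states, giving maximum string length 3.
Counting accepting paths from q1 by length: 1 of length 0, 6 of length 2, 4 of length 3. Total 11.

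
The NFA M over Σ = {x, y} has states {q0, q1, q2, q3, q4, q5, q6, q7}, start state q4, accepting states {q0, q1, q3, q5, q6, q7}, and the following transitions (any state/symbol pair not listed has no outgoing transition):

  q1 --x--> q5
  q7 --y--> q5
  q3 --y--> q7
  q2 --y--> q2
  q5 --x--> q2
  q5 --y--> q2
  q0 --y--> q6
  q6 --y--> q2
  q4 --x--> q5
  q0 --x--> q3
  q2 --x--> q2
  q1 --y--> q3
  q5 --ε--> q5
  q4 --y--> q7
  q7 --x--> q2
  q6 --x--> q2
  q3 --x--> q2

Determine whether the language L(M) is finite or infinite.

finite

The useful states (reachable from q4 and able to reach an accepting state) are {q4, q5, q7}.
Restricted to these states the transition graph has no cycle, so every accepting path has bounded length and L is finite.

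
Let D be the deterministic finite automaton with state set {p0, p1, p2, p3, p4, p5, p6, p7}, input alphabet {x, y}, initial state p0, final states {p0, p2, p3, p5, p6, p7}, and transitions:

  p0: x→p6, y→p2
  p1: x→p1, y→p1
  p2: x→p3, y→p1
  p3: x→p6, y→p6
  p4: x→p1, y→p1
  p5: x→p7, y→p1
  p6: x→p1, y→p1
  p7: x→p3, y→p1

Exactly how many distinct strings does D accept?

6

The useful subgraph on states {p0, p2, p3, p6} is acyclic, so L(D) is finite; the longest accepting path visits 4 useful states, giving maximum string length 3.
Counting accepting paths from p0 by length: 1 of length 0, 2 of length 1, 1 of length 2, 2 of length 3. Total 6.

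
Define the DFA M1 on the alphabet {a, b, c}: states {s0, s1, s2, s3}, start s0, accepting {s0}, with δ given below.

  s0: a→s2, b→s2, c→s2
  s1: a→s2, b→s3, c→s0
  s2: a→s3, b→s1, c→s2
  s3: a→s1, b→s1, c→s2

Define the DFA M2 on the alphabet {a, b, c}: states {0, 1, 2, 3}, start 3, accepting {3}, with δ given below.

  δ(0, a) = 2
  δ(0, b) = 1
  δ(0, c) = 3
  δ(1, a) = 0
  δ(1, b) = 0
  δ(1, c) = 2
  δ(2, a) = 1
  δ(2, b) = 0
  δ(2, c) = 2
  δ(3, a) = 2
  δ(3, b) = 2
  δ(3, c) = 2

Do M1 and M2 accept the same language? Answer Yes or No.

Yes

Exploring the product automaton M1 × M2 from the start pair (s0, 3), following both machines on each input symbol, reaches 4 state pairs: (s0, 3), (s2, 2), (s3, 1), (s1, 0).
M1 accepts in {s0} and M2 accepts in {3}. In every reachable pair the two components are either both accepting — (s0, 3) — or both non-accepting, so no string is accepted by exactly one of the machines: L(M1) \ L(M2) and L(M2) \ L(M1) are both empty.
Hence every string is accepted by M1 iff it is accepted by M2, and the two languages coincide.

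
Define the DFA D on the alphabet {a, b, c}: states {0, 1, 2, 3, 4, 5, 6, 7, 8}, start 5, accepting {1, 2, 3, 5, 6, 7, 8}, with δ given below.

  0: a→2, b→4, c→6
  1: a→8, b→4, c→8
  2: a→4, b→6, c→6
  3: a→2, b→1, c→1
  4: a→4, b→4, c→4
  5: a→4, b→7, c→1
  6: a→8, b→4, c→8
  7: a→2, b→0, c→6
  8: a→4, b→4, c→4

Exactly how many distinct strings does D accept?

25

The useful subgraph on states {0, 1, 2, 5, 6, 7, 8} is acyclic, so L(D) is finite; the longest accepting path visits 6 useful states, giving maximum string length 5.
Counting accepting paths from 5 by length: 1 of length 0, 2 of length 1, 4 of length 2, 6 of length 3, 8 of length 4, 4 of length 5. Total 25.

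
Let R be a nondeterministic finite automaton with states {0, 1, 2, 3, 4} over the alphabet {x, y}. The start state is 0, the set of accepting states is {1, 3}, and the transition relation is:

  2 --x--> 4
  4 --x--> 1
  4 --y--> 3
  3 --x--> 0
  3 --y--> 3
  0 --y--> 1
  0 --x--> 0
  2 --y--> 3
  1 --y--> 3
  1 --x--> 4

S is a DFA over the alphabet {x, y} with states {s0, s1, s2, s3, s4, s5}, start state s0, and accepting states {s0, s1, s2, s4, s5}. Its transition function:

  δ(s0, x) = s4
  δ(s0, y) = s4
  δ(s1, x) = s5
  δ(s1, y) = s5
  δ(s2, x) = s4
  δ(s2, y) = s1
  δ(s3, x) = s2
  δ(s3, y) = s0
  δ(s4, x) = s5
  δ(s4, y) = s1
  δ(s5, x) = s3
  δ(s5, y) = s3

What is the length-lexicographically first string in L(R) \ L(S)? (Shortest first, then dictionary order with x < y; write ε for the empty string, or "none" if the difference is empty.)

xxy

The string xxy is accepted by R but not by S.
No shorter string lies in the difference, and xxy is the lexicographically first length-3 string in L(R) \ L(S).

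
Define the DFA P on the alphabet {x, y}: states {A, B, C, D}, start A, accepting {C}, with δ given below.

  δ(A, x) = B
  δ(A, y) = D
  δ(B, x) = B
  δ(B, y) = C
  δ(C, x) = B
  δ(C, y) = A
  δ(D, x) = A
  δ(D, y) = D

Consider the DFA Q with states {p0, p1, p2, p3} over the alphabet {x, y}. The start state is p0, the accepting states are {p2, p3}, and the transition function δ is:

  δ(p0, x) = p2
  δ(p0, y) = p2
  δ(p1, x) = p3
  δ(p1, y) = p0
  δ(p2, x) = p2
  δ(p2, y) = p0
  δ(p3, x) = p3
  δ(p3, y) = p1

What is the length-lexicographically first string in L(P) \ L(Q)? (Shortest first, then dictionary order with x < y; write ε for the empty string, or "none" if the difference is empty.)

The string xy is accepted by P but not by Q.
No shorter string lies in the difference, and xy is the lexicographically first length-2 string in L(P) \ L(Q).

xy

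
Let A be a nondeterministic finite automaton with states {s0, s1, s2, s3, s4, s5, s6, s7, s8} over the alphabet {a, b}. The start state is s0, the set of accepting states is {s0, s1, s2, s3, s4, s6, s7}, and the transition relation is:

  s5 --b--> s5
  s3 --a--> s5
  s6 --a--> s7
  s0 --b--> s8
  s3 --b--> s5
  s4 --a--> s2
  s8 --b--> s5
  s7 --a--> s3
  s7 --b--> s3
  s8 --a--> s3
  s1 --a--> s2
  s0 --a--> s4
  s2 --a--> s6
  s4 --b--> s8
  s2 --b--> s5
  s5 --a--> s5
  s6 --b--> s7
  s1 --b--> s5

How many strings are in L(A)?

The useful subgraph on states {s0, s2, s3, s4, s6, s7, s8} is acyclic, so L(A) is finite; the longest accepting path visits 6 useful states, giving maximum string length 5.
Counting accepting paths from s0 by length: 1 of length 0, 1 of length 1, 2 of length 2, 2 of length 3, 2 of length 4, 4 of length 5. Total 12.

12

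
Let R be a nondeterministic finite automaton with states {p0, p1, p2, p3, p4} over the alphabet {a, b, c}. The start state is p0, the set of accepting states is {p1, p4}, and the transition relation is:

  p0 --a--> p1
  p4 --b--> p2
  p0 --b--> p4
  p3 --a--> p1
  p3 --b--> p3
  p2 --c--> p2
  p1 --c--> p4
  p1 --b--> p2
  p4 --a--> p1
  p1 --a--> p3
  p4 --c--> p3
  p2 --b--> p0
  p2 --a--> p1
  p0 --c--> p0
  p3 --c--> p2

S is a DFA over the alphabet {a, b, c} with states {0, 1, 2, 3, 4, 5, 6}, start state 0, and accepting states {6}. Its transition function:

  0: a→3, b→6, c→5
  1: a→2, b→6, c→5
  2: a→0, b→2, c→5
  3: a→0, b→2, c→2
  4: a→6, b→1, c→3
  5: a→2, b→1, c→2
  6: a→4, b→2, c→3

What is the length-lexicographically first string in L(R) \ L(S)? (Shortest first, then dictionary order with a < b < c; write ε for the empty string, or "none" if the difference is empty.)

a

The string a is accepted by R but not by S.
No shorter string lies in the difference, and a is the lexicographically first length-1 string in L(R) \ L(S).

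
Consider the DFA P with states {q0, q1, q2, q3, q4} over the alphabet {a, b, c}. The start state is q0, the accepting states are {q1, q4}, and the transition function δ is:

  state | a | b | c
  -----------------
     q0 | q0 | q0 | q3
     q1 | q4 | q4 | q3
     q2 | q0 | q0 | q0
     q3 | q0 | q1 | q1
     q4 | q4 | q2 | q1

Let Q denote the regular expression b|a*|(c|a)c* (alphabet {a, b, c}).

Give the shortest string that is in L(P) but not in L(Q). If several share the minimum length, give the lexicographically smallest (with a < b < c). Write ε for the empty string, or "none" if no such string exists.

The string cb is accepted by P but not by Q.
No shorter string lies in the difference, and cb is the lexicographically first length-2 string in L(P) \ L(Q).

cb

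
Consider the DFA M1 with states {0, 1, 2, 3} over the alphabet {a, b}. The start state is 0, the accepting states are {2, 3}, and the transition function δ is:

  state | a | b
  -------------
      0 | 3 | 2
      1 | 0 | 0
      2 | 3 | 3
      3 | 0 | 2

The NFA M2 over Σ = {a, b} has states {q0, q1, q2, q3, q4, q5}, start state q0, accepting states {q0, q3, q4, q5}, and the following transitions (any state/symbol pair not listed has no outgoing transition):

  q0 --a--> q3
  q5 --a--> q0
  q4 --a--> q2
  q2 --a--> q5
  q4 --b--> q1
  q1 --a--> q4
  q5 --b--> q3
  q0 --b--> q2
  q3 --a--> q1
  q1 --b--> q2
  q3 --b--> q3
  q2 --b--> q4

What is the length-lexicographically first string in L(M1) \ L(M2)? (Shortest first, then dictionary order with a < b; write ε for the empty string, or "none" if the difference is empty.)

The string b is accepted by M1 but not by M2.
No shorter string lies in the difference, and b is the lexicographically first length-1 string in L(M1) \ L(M2).

b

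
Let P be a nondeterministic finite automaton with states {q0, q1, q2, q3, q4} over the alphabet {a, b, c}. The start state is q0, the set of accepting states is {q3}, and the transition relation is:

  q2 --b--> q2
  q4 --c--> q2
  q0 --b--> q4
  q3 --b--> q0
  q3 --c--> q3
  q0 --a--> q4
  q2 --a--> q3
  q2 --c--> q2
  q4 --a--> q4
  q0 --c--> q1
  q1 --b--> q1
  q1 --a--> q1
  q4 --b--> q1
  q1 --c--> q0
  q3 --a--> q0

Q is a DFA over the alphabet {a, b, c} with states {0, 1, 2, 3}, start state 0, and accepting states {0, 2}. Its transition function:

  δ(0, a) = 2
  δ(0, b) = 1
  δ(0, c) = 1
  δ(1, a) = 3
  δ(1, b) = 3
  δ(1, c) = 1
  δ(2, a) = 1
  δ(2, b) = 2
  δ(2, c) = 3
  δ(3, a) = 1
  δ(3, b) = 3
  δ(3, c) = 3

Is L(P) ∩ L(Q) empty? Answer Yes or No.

Exploring the product automaton P × Q from the start pair (q0, 0), following both machines on each input symbol, reaches 13 state pairs: (q0, 0), (q4, 2), (q4, 1), (q1, 1), (q1, 2), (q2, 3), (q4, 3), (q1, 3), (q2, 1), (q0, 1), (q0, 3), (q3, 1), (q3, 3).
P accepts in {q3} and Q accepts in {0, 2}; no reachable pair has both components accepting, so no string drives both machines to acceptance simultaneously and L(P) ∩ L(Q) = ∅.
So no string is accepted by both, and the intersection is empty.

Yes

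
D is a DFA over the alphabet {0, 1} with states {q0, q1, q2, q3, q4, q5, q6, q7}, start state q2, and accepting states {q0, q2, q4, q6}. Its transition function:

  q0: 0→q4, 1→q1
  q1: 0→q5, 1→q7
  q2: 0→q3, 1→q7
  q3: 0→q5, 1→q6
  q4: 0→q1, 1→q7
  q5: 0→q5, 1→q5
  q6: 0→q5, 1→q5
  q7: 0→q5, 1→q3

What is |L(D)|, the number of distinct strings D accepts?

3

The useful subgraph on states {q2, q3, q6, q7} is acyclic, so L(D) is finite; the longest accepting path visits 4 useful states, giving maximum string length 3.
Counting accepting paths from q2 by length: 1 of length 0, 1 of length 2, 1 of length 3. Total 3.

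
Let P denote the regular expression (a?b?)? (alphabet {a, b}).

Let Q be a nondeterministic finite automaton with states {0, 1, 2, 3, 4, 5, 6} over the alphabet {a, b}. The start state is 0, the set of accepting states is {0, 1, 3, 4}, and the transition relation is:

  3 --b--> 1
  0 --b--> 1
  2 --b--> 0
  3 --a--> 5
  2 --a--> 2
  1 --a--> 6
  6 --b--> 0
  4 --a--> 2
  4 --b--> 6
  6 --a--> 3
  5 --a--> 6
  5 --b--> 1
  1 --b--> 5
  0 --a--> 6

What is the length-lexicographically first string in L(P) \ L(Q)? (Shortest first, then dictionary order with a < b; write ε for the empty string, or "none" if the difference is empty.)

The string a is accepted by P but not by Q.
No shorter string lies in the difference, and a is the lexicographically first length-1 string in L(P) \ L(Q).

a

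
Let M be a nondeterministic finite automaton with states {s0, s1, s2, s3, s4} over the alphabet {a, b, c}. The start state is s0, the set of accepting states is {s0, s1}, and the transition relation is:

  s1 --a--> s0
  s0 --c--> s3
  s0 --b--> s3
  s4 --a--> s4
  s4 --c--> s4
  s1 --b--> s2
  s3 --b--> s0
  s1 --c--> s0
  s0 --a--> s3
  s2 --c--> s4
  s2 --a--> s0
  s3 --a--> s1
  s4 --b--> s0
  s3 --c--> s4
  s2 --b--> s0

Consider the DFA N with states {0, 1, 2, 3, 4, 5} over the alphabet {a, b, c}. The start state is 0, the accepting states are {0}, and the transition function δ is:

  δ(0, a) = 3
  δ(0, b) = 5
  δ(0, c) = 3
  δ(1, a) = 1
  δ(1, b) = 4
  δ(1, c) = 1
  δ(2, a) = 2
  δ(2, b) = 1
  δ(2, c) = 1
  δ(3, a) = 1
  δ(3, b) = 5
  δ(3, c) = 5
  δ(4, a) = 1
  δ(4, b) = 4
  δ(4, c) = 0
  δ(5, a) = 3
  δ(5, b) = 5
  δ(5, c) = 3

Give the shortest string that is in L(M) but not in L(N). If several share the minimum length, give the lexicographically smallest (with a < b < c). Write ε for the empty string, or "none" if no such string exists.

The string aa is accepted by M but not by N.
No shorter string lies in the difference, and aa is the lexicographically first length-2 string in L(M) \ L(N).

aa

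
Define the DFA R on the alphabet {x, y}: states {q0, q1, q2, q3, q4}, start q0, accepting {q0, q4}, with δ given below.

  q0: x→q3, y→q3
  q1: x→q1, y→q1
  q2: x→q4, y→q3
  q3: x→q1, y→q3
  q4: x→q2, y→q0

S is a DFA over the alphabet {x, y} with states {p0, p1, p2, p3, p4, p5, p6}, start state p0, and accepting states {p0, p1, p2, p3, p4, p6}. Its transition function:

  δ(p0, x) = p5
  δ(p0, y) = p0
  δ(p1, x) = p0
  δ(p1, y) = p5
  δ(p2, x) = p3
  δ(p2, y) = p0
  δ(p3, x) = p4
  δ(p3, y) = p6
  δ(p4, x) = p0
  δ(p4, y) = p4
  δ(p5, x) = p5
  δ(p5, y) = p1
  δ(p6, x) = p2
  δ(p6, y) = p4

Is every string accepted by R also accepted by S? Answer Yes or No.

Exploring the product automaton R × S from the start pair (q0, p0), following both machines on each input symbol, reaches 7 state pairs: (q0, p0), (q3, p5), (q3, p0), (q1, p5), (q3, p1), (q1, p1), (q1, p0).
R accepts in {q0, q4} and S accepts in {p0, p1, p2, p3, p4, p6}. The reachable pairs whose R-component is accepting are (q0, p0); in each of them the S-component is accepting too, so the product for L(R) \ L(S) (R-component accepting, S-component rejecting) has no reachable accepting pair and the difference is empty.
Hence every string in L(R) is also in L(S).

Yes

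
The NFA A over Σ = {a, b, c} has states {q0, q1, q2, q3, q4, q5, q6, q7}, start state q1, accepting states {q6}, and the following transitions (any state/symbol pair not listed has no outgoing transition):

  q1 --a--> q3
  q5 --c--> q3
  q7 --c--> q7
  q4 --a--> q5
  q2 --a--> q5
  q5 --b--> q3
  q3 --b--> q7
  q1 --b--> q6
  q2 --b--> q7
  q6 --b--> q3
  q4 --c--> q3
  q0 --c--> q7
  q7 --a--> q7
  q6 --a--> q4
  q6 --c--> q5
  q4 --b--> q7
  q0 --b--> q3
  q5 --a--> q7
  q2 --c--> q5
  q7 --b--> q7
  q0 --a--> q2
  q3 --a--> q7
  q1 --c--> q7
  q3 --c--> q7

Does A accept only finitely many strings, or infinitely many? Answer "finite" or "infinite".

finite

The useful states (reachable from q1 and able to reach an accepting state) are {q1, q6}.
Restricted to these states the transition graph has no cycle, so every accepting path has bounded length and L is finite.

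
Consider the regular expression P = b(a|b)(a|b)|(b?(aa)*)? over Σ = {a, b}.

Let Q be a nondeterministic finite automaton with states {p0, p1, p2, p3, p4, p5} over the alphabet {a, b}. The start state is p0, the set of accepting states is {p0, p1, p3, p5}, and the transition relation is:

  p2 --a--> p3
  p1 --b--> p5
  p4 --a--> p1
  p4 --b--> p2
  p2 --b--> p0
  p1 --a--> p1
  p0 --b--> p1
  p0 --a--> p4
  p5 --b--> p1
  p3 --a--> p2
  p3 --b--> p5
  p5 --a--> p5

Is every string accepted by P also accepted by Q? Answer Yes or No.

Yes

Converting the expression P to a DFA (subset construction, then merging equivalent states) gives the minimal DFA with states {r0, r1, r2, r3, r4, r5, r6, r7}, start state r0, accepting states {r0, r2, r3, r7} and transitions r0: a→r1, b→r2; r1: a→r3, b→r4; r2: a→r5, b→r6; r3: a→r1, b→r4; r4: a→r4, b→r4; r5: a→r3, b→r7; r6: a→r7, b→r7; r7: a→r4, b→r4.
Exploring the product automaton P × Q from the start pair (r0, p0), following both machines on each input symbol, reaches 15 state pairs: (r0, p0), (r1, p4), (r2, p1), (r3, p1), (r4, p2), (r5, p1), (r6, p5), (r1, p1), (r4, p5), (r4, p3), (r4, p0), (r7, p5), (r7, p1), (r4, p1), (r4, p4).
P accepts in {r0, r2, r3, r7} and Q accepts in {p0, p1, p3, p5}. The reachable pairs whose P-component is accepting are (r0, p0), (r2, p1), (r3, p1), (r7, p5), (r7, p1); in each of them the Q-component is accepting too, so the product for L(P) \ L(Q) (P-component accepting, Q-component rejecting) has no reachable accepting pair and the difference is empty.
Hence every string in L(P) is also in L(Q).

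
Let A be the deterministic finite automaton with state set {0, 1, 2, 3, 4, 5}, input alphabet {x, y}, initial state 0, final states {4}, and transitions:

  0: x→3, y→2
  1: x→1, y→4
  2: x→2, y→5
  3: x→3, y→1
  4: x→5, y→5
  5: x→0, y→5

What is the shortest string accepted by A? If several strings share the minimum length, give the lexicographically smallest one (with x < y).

xyy

A breadth-first search from 0 reaches an accepting state first via the path 0 → 3 → 1 → 4 on input xyy.
No string of length < 3 is accepted (BFS exhausts all shorter strings without reaching an accepting state), and xyy is the lexicographically least accepting string of length 3.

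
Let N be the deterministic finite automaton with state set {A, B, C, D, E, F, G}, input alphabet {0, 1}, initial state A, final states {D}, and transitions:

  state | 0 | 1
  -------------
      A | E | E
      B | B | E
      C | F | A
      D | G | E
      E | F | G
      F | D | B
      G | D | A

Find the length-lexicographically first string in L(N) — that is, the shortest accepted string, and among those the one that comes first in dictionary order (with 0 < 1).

000

A breadth-first search from A reaches an accepting state first via the path A → E → F → D on input 000.
No string of length < 3 is accepted (BFS exhausts all shorter strings without reaching an accepting state), and 000 is the lexicographically least accepting string of length 3.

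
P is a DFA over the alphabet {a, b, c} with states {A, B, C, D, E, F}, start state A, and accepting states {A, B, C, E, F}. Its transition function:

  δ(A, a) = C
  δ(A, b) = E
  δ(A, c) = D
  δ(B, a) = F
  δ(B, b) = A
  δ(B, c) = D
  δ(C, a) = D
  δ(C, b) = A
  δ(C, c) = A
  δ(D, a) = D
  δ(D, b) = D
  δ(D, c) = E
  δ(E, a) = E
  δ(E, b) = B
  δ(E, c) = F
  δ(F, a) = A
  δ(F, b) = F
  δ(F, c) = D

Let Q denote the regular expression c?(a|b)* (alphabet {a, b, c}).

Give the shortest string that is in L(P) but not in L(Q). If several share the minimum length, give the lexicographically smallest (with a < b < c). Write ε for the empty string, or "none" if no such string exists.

ac

The string ac is accepted by P but not by Q.
No shorter string lies in the difference, and ac is the lexicographically first length-2 string in L(P) \ L(Q).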